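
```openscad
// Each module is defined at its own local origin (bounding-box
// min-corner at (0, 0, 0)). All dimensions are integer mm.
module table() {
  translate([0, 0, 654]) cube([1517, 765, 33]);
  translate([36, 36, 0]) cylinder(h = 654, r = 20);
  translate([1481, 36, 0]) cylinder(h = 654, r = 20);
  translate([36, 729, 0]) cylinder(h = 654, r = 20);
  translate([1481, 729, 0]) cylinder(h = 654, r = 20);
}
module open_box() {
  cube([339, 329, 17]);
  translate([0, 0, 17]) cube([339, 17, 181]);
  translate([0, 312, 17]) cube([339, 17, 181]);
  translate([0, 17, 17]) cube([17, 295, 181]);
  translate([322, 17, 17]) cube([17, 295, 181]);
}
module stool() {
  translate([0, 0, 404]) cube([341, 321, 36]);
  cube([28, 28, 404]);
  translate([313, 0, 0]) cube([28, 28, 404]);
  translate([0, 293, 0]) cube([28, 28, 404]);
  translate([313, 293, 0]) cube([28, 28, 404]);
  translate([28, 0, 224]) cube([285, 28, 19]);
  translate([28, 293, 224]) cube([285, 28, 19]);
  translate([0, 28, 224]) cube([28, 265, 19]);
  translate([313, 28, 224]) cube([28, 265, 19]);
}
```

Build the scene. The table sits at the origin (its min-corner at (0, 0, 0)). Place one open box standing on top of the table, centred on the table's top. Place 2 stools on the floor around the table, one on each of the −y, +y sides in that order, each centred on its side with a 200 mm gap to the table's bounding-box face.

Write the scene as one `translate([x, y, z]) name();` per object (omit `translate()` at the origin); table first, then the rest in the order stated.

table();
translate([589, 218, 687]) open_box();
translate([588, -521, 0]) stool();
translate([588, 965, 0]) stool();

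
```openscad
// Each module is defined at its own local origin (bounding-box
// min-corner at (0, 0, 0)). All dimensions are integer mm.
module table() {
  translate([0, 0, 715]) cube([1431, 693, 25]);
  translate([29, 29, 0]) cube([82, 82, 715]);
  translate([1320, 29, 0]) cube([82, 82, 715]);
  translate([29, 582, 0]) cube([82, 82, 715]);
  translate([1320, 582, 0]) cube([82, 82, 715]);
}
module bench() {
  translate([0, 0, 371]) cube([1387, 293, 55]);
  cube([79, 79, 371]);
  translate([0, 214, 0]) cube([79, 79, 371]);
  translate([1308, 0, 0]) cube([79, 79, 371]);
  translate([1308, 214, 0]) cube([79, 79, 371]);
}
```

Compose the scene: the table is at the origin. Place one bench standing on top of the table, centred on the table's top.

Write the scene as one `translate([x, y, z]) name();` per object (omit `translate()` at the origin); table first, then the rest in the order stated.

table();
translate([22, 200, 740]) bench();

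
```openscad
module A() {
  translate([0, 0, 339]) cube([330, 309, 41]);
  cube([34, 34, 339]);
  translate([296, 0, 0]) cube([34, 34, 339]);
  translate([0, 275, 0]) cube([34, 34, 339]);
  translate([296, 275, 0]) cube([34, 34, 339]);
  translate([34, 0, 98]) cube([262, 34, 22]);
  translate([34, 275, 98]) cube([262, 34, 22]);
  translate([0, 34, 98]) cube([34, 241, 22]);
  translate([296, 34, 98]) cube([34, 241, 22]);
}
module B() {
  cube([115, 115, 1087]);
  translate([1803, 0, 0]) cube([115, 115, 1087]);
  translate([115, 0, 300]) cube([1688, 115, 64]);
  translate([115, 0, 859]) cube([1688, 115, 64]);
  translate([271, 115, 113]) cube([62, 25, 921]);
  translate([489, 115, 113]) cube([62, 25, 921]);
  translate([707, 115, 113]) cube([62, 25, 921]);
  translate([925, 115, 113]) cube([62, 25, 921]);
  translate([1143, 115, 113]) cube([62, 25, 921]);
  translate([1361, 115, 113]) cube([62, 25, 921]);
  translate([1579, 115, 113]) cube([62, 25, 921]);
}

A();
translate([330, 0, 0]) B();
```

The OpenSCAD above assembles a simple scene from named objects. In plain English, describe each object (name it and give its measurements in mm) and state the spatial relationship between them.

A is a four-legged stool. The seat is 330×309 mm, 41 mm thick, top at z = 380 mm. It stands on four square legs, each 34×34 mm in cross-section, from z = 0 to the seat underside, each flush with a corner of the seat. Four stretchers, 34 mm wide and 22 mm tall, connect adjacent legs with their undersides at z = 98 mm, each running between the inner faces of the legs it joins and aligned with the legs' outer faces on the other axis.

B is a fence section. Two 115×115 mm posts, 1087 mm tall, stand on the floor with a clear span of 1688 mm between their inner faces. Two horizontal rails of 115×64 mm section span the gap between the posts with their undersides at z = 300 mm and z = 859 mm, flush with the posts' −y face. 7 pickets, each 62 mm wide, 25 mm thick and 921 mm tall, are fixed to the +y face of the rails with their bottoms at z = 113 mm, evenly spaced across the span with equal gaps (rounded down to the nearest mm) at the −x end and between each pair — any rounding remainder accumulates at the +x end.

The fence section is against the stool's +x side, with their −y faces flush.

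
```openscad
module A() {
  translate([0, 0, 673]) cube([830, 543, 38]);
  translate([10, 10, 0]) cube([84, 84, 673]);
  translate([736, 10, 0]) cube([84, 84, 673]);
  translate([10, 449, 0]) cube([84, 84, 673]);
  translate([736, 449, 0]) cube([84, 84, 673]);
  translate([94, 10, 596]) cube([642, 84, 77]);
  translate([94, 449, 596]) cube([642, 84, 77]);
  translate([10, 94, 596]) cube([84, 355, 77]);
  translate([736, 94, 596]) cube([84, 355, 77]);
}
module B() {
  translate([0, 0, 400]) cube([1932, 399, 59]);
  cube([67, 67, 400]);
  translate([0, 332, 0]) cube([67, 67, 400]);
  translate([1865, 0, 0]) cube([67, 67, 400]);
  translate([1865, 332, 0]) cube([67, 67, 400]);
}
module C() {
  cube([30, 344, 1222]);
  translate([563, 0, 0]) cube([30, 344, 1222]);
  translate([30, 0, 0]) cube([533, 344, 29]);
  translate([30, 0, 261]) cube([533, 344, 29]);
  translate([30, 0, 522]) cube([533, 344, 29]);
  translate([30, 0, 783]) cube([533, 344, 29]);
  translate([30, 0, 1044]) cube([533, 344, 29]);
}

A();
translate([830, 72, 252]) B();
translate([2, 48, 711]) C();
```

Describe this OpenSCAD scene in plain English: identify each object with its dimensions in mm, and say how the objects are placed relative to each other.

A is a rectangular dining table. The top is 830×543×38 mm with its upper surface at z = 711 mm. It stands on four 84×84 mm square legs, each inset 10 mm from the nearest pair of top edges, running from the floor to the underside of the top. Four apron rails, 84 mm thick and 77 mm tall, run between adjacent legs with their top edges flush with the underside of the top and their outer faces flush with the legs' outer faces.

B is a long wooden bench with a 1932 mm (x) × 399 mm (y) seat, 59 mm thick, its top surface 459 mm above the floor. Four 67 mm square legs at the seat corners, flush with the edges, run from z = 0 to the seat underside.

C is a bookshelf 593 mm wide overall, 344 mm deep and 1222 mm tall. The two sides are 30 mm thick vertical panels. 5 horizontal shelves of 29 mm thickness span between the inner faces of the sides; the lowest shelf sits on the floor and shelves are stacked with a clear vertical gap of 232 mm between each pair.

The bench is beside the table with their tops flush at z = 711. The bookshelf is on top of the table.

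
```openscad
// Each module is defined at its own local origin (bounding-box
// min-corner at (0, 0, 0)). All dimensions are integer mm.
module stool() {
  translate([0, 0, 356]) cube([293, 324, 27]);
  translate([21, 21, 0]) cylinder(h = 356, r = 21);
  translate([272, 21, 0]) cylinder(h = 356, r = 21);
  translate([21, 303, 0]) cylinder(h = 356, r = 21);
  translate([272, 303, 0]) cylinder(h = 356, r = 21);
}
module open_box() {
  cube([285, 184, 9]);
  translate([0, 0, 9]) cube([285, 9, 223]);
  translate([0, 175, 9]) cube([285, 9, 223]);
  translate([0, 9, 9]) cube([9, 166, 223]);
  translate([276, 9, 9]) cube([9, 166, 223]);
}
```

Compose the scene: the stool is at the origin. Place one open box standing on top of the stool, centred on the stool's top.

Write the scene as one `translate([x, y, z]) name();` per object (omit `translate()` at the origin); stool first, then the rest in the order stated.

stool();
translate([4, 70, 383]) open_box();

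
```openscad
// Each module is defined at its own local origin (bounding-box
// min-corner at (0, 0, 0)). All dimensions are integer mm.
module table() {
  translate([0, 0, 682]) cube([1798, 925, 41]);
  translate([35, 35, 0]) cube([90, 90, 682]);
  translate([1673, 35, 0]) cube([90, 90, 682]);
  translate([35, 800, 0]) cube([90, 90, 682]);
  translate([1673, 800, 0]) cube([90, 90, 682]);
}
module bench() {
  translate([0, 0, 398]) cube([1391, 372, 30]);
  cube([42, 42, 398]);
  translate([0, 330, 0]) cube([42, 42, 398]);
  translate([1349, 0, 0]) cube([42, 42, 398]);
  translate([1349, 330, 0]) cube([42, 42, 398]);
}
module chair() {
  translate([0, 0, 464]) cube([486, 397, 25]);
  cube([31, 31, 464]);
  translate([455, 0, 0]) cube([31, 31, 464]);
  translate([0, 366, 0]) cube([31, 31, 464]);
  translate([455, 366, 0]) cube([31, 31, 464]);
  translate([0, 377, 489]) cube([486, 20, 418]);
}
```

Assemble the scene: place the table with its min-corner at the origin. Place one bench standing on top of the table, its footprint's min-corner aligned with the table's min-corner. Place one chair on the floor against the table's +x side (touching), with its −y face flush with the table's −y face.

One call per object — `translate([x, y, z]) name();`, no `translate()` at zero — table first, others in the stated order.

table();
translate([0, 0, 723]) bench();
translate([1798, 0, 0]) chair();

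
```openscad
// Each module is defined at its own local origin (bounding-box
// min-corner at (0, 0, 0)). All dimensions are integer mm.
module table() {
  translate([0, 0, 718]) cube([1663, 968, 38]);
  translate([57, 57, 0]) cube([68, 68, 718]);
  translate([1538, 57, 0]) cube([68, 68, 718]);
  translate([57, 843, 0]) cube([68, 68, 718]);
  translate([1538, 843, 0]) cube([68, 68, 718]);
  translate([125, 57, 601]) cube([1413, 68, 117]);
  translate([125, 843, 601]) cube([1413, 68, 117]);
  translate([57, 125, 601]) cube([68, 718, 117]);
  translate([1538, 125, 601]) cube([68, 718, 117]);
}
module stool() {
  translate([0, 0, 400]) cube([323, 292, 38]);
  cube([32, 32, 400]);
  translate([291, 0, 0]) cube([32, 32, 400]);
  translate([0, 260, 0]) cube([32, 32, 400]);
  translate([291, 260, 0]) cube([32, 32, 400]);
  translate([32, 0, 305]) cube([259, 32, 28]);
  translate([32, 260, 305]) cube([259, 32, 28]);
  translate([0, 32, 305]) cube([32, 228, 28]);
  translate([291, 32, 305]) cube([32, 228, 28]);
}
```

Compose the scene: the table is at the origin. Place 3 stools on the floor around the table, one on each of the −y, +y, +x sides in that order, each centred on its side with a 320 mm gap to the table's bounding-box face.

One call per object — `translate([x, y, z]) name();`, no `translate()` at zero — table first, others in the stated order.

table();
translate([670, -612, 0]) stool();
translate([670, 1288, 0]) stool();
translate([1983, 338, 0]) stool();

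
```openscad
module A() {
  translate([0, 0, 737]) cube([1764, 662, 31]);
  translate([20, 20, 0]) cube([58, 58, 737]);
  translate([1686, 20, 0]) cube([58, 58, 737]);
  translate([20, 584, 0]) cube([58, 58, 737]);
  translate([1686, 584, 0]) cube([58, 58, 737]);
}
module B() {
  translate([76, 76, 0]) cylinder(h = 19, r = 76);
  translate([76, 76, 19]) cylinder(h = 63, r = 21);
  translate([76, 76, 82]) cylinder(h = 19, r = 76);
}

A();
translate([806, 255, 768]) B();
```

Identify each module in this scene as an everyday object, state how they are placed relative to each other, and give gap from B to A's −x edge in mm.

The spool's min-x is at 806; the table's min-x is 0; gap = 806 mm.

A is a table. B is a spool. The spool is on top of the table, centred. The gap from the spool to the table's −x edge is 806 mm.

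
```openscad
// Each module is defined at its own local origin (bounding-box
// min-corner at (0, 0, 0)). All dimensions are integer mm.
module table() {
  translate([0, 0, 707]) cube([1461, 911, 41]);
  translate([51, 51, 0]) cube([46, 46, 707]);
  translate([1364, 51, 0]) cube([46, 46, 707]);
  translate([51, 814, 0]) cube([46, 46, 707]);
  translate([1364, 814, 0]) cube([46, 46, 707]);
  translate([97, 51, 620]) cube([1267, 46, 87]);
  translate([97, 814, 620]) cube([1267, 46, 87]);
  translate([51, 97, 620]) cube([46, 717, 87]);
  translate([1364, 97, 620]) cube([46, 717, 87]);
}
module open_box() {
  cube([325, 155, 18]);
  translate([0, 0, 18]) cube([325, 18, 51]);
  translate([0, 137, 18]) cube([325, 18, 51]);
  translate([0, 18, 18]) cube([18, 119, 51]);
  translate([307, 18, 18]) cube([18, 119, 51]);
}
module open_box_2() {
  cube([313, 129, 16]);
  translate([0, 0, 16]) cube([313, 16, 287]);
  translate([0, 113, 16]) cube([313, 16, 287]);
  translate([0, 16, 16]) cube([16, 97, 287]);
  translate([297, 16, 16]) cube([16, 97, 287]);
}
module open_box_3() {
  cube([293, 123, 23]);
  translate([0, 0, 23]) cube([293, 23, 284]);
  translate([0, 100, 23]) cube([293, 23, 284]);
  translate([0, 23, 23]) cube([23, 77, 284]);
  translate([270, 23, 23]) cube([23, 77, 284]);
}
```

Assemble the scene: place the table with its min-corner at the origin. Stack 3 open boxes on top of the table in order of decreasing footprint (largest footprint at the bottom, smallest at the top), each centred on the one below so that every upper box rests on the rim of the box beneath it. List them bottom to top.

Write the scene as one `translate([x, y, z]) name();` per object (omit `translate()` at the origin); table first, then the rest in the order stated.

table();
translate([568, 378, 748]) open_box();
translate([574, 391, 817]) open_box_2();
translate([584, 394, 1120]) open_box_3();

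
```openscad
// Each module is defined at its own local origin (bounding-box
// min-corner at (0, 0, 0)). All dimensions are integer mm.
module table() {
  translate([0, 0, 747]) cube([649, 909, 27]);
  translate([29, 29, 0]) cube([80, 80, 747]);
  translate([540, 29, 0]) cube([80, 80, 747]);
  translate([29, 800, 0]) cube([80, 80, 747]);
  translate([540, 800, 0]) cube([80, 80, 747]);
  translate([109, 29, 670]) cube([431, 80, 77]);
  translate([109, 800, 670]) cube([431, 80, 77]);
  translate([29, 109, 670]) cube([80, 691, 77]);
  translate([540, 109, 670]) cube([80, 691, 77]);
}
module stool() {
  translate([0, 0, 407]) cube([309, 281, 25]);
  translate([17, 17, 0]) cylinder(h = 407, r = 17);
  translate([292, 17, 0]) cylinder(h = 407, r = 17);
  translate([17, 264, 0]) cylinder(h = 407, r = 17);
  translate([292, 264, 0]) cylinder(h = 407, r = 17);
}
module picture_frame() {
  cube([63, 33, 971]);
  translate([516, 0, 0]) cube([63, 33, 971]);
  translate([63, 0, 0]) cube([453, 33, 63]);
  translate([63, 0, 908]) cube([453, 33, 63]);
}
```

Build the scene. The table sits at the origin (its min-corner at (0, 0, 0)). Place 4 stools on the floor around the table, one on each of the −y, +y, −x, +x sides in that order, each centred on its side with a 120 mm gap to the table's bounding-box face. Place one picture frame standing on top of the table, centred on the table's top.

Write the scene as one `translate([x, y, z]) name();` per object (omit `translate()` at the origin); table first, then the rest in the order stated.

table();
translate([170, -401, 0]) stool();
translate([170, 1029, 0]) stool();
translate([-429, 314, 0]) stool();
translate([769, 314, 0]) stool();
translate([35, 438, 774]) picture_frame();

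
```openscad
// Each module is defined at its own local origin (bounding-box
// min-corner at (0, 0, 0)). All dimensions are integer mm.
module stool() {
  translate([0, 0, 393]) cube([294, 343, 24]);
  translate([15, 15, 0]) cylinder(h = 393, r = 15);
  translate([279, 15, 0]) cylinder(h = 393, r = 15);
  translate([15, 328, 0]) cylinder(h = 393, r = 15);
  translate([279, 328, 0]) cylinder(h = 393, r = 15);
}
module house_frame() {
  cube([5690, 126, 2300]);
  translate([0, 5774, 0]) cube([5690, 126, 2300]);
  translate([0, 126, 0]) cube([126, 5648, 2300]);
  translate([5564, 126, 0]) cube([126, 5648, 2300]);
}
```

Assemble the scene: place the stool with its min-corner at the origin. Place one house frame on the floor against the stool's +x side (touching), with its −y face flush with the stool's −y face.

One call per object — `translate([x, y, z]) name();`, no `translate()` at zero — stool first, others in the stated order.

stool();
translate([294, 0, 0]) house_frame();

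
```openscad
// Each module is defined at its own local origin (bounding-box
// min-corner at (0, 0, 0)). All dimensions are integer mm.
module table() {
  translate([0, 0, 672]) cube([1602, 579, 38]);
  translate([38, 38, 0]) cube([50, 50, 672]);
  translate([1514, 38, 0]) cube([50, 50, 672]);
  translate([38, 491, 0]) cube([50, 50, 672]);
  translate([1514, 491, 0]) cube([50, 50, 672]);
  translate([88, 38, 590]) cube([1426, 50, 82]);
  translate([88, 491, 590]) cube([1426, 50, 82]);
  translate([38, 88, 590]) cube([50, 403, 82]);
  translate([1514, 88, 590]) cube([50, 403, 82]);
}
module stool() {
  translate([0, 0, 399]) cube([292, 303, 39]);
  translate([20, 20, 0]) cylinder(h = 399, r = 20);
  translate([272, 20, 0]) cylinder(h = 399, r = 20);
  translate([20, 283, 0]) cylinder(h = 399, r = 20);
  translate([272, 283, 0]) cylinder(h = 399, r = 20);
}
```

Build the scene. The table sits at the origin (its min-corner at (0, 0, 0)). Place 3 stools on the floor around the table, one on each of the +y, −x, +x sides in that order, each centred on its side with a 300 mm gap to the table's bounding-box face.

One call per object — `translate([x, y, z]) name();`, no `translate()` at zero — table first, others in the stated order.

table();
translate([655, 879, 0]) stool();
translate([-592, 138, 0]) stool();
translate([1902, 138, 0]) stool();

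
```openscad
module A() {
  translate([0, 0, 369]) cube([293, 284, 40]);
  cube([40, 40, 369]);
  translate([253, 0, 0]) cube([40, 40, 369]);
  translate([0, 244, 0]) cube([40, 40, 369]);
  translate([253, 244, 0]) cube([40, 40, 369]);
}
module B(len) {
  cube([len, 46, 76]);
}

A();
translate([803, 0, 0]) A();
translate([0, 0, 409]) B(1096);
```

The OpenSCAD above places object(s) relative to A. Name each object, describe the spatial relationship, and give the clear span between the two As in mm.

A is a stool. B is a beam. A beam spans the tops of two stools. The clear span between the two stools is 510 mm.

Second stool starts at x = 803; first ends at x = 293; clear span = 803 − 293 = 510 mm.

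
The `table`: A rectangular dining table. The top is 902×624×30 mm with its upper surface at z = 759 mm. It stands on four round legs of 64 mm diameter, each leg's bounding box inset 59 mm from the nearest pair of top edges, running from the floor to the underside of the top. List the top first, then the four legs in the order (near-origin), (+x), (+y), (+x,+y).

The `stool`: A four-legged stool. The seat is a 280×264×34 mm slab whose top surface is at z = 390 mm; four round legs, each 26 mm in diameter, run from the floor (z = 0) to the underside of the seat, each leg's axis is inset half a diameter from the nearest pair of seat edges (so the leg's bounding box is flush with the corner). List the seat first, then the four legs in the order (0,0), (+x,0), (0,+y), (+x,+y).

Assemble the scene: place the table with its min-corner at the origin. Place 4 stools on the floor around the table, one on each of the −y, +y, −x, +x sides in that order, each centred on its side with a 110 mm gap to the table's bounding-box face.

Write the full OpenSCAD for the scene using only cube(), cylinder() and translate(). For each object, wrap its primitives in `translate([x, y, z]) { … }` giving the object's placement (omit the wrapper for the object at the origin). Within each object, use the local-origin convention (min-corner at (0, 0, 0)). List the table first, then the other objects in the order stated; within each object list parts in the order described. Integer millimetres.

translate([0, 0, 729]) cube([902, 624, 30]);
translate([91, 91, 0]) cylinder(h = 729, r = 32);
translate([811, 91, 0]) cylinder(h = 729, r = 32);
translate([91, 533, 0]) cylinder(h = 729, r = 32);
translate([811, 533, 0]) cylinder(h = 729, r = 32);
translate([311, -374, 0]) {
  translate([0, 0, 356]) cube([280, 264, 34]);
  translate([13, 13, 0]) cylinder(h = 356, r = 13);
  translate([267, 13, 0]) cylinder(h = 356, r = 13);
  translate([13, 251, 0]) cylinder(h = 356, r = 13);
  translate([267, 251, 0]) cylinder(h = 356, r = 13);
}
translate([311, 734, 0]) {
  translate([0, 0, 356]) cube([280, 264, 34]);
  translate([13, 13, 0]) cylinder(h = 356, r = 13);
  translate([267, 13, 0]) cylinder(h = 356, r = 13);
  translate([13, 251, 0]) cylinder(h = 356, r = 13);
  translate([267, 251, 0]) cylinder(h = 356, r = 13);
}
translate([-390, 180, 0]) {
  translate([0, 0, 356]) cube([280, 264, 34]);
  translate([13, 13, 0]) cylinder(h = 356, r = 13);
  translate([267, 13, 0]) cylinder(h = 356, r = 13);
  translate([13, 251, 0]) cylinder(h = 356, r = 13);
  translate([267, 251, 0]) cylinder(h = 356, r = 13);
}
translate([1012, 180, 0]) {
  translate([0, 0, 356]) cube([280, 264, 34]);
  translate([13, 13, 0]) cylinder(h = 356, r = 13);
  translate([267, 13, 0]) cylinder(h = 356, r = 13);
  translate([13, 251, 0]) cylinder(h = 356, r = 13);
  translate([267, 251, 0]) cylinder(h = 356, r = 13);
}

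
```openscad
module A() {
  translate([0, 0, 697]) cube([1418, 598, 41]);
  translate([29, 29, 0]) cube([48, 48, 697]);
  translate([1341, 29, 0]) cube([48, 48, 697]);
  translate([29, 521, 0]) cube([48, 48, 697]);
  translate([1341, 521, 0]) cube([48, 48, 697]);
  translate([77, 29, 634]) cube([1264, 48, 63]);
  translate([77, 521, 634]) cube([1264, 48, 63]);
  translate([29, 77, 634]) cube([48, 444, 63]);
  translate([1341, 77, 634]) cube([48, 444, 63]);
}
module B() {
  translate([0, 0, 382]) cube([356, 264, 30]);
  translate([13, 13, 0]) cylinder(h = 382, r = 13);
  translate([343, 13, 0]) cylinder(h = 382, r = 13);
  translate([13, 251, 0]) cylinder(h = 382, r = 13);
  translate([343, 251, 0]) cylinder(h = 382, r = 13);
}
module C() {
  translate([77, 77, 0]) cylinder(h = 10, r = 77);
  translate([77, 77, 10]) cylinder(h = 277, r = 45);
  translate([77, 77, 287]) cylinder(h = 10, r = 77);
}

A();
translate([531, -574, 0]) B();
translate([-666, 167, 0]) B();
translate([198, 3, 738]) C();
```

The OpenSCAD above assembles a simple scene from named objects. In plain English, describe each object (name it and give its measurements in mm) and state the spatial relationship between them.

A is a table: top 1418 mm (x) × 598 mm (y), 41 mm thick, upper face at z = 738 mm, on four 48×48 mm square legs, each inset 29 mm from the nearest pair of top edges, running from z = 0 to the bottom of the top. Four apron rails, 48 mm thick and 63 mm tall, run between adjacent legs with their top edges flush with the underside of the top and their outer faces flush with the legs' outer faces.

B is a four-legged stool. The seat is a 356×264×30 mm slab whose top surface is at z = 412 mm; four round legs, each 26 mm in diameter, run from the floor (z = 0) to the underside of the seat, each leg's axis is inset half a diameter from the nearest pair of seat edges (so the leg's bounding box is flush with the corner).

C is a spool: two coaxial disc flanges of radius 77 mm and thickness 10 mm, joined by a core cylinder of radius 45 mm and height 277 mm. The lower flange rests on z = 0 and the three cylinders share a vertical axis.

Two stools sit around the table at the −y, −x sides. The spool is on top of the table.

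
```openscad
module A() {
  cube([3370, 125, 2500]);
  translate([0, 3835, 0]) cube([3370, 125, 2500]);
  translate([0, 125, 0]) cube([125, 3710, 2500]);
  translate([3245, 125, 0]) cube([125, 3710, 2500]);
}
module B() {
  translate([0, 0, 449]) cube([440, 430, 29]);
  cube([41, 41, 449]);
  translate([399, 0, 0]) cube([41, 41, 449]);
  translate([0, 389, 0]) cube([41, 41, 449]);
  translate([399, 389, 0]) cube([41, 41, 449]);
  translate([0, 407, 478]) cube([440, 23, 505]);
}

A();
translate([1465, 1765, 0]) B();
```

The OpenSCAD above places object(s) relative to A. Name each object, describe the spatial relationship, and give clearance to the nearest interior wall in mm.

A is a house frame. B is a chair. The chair sits inside the house frame, centred. The clearance to the nearest interior wall is 1340 mm.

Clearances: x = 1340, y = 1640; minimum 1340 mm.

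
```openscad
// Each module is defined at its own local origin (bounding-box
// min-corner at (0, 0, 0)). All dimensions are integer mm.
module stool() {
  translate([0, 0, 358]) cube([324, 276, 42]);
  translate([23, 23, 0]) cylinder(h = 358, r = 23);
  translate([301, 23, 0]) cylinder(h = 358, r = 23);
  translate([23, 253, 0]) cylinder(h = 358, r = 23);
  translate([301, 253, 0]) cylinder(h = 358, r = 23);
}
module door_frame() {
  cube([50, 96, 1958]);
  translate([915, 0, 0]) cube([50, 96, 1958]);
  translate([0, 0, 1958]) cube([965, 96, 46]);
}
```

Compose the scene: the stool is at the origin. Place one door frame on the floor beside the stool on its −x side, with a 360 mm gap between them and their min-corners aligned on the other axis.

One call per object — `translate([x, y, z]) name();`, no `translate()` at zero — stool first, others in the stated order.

stool();
translate([-1325, 0, 0]) door_frame();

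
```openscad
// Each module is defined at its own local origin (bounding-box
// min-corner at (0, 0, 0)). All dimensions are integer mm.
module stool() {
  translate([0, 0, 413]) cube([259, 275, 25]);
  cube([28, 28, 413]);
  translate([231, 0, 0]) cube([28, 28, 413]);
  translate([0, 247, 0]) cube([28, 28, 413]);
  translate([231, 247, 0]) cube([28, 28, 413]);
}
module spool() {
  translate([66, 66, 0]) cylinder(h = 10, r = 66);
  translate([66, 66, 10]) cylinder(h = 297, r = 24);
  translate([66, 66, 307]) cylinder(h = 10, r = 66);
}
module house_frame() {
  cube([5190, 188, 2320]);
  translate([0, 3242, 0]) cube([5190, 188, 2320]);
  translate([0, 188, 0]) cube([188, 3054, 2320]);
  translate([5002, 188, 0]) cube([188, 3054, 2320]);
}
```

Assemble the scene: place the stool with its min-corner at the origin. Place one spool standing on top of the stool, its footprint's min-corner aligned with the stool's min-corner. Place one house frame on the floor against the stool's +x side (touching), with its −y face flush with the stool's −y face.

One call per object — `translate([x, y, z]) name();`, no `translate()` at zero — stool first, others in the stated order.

stool();
translate([0, 0, 438]) spool();
translate([259, 0, 0]) house_frame();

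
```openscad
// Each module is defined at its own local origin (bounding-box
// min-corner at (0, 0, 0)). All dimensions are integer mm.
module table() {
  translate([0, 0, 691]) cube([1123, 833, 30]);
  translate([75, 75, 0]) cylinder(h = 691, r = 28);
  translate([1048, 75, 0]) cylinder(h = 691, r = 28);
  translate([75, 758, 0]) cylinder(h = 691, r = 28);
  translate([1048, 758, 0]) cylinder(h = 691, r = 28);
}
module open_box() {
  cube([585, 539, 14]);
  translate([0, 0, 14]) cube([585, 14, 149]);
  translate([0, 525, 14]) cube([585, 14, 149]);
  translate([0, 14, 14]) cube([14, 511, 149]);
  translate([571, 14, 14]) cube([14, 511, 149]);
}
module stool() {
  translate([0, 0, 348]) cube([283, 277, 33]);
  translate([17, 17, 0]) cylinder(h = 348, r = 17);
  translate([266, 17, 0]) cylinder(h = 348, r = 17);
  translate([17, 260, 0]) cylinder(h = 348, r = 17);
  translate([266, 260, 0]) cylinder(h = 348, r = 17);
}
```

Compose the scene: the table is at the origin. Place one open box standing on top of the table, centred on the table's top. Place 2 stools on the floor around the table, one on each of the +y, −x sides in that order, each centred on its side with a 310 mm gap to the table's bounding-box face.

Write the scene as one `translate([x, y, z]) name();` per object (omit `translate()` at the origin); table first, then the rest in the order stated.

table();
translate([269, 147, 721]) open_box();
translate([420, 1143, 0]) stool();
translate([-593, 278, 0]) stool();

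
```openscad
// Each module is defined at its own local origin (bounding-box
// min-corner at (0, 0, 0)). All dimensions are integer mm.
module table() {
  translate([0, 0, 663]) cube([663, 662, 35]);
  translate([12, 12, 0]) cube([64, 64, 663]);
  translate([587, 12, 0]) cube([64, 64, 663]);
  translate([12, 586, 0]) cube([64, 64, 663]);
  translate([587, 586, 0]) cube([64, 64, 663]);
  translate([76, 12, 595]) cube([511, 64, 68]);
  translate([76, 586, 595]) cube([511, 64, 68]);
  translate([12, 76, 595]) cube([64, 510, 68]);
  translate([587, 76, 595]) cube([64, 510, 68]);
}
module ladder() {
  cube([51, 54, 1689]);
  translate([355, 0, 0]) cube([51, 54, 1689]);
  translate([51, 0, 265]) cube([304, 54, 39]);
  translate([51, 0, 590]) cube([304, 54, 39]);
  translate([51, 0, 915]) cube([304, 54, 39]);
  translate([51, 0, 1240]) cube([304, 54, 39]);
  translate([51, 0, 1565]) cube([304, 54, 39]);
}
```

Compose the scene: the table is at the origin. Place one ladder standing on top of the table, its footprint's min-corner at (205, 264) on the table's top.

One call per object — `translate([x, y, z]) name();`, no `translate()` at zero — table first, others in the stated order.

table();
translate([205, 264, 698]) ladder();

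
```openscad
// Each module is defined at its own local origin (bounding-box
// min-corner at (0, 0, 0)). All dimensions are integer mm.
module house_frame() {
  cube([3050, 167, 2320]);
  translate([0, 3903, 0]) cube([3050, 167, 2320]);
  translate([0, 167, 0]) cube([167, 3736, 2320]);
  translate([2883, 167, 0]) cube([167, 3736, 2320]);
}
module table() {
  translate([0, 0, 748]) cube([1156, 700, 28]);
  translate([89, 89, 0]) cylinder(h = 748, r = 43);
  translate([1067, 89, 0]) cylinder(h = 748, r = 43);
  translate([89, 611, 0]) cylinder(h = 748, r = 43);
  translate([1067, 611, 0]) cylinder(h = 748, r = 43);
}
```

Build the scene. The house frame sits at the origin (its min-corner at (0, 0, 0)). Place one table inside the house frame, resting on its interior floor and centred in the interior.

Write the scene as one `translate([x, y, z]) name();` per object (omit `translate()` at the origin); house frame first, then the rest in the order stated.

house_frame();
translate([947, 1685, 0]) table();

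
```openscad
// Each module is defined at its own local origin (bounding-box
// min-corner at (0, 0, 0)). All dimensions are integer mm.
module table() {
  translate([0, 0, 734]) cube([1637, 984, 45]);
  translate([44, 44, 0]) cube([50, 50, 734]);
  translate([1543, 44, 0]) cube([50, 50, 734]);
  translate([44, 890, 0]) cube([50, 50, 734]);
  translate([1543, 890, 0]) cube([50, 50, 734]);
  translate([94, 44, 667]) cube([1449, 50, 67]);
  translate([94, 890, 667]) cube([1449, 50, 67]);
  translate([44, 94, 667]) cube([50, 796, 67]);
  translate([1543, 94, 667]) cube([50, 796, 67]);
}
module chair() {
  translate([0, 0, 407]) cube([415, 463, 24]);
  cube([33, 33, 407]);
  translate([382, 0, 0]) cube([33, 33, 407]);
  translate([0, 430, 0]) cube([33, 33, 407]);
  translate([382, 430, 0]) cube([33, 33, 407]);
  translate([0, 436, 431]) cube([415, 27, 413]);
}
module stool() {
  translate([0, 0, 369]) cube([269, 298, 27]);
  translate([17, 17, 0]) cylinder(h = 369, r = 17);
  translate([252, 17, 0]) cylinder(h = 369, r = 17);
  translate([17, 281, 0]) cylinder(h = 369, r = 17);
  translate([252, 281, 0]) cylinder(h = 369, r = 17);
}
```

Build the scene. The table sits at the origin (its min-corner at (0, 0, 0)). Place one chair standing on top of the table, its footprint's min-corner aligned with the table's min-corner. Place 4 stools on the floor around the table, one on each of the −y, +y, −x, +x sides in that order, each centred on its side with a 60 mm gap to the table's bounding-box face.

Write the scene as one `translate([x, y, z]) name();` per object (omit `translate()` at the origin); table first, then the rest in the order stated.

table();
translate([0, 0, 779]) chair();
translate([684, -358, 0]) stool();
translate([684, 1044, 0]) stool();
translate([-329, 343, 0]) stool();
translate([1697, 343, 0]) stool();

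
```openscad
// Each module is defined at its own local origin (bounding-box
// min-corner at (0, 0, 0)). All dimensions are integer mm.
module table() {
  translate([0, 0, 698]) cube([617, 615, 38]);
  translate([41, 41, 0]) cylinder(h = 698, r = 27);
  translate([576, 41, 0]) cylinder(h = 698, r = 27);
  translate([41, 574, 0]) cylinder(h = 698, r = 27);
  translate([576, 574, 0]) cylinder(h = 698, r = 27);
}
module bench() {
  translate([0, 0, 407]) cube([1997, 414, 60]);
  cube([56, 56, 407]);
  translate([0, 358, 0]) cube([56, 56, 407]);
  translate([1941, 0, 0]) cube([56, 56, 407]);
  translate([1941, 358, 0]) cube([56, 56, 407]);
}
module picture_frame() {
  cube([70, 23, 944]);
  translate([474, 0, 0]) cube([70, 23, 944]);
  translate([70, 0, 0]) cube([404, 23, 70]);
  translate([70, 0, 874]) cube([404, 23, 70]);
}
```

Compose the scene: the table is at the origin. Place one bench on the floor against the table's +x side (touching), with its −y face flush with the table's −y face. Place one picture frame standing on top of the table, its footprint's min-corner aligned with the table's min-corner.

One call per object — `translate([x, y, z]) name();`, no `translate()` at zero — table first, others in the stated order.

table();
translate([617, 0, 0]) bench();
translate([0, 0, 736]) picture_frame();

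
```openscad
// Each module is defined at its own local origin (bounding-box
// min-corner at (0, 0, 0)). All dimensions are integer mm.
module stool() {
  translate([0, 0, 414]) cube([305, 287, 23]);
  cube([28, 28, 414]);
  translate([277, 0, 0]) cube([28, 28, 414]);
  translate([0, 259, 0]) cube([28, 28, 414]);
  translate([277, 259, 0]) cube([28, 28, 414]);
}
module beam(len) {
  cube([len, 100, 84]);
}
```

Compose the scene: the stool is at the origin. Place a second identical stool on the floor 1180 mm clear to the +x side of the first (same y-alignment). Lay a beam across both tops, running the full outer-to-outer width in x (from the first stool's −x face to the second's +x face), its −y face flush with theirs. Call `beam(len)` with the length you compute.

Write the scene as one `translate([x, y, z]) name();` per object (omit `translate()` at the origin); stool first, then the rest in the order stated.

stool();
translate([1485, 0, 0]) stool();
translate([0, 0, 437]) beam(1790);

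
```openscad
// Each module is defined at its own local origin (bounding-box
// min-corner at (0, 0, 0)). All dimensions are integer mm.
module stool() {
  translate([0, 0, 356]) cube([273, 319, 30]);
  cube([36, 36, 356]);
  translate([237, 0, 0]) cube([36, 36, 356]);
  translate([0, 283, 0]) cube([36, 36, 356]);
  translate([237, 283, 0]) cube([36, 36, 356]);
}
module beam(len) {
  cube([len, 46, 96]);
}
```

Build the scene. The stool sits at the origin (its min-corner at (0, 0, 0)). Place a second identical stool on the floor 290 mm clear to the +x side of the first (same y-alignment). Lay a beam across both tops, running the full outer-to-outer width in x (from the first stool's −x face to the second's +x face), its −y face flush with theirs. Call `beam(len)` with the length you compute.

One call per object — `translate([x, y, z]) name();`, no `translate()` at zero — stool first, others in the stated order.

stool();
translate([563, 0, 0]) stool();
translate([0, 0, 386]) beam(836);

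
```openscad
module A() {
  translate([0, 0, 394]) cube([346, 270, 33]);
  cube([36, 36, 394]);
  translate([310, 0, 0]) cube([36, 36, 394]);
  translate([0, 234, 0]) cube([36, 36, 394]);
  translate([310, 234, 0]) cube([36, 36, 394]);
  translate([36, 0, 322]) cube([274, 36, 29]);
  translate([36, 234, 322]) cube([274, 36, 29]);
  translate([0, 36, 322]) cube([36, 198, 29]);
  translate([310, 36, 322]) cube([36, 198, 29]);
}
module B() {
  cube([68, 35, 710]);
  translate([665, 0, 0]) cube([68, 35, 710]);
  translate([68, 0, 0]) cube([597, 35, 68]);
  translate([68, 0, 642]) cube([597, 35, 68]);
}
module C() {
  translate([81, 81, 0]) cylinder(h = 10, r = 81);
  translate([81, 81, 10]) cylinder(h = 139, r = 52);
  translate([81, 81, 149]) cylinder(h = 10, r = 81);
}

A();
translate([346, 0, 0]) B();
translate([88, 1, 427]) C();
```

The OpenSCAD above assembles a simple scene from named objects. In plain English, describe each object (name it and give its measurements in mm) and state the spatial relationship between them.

A is a four-legged stool. The seat is a 346×270×33 mm slab whose top surface is at z = 427 mm; four square legs, each 36×36 mm in cross-section, run from the floor (z = 0) to the underside of the seat, each flush with a corner of the seat. Four stretchers, 36 mm wide and 29 mm tall, connect adjacent legs with their undersides at z = 322 mm, each running between the inner faces of the legs it joins and aligned with the legs' outer faces on the other axis.

B is a rectangular picture frame lying in the x–z plane (depth along y). The opening is 597 mm wide (x) by 574 mm tall (z), surrounded by a border 68 mm wide on all four sides. The frame is 35 mm deep and is made of two full-height vertical stiles with two horizontal rails fitted between them.

C is a spool: two coaxial disc flanges of radius 81 mm and thickness 10 mm, joined by a core cylinder of radius 52 mm and height 139 mm. The lower flange rests on z = 0 and the three cylinders share a vertical axis.

The picture frame is against the stool's +x side, with their −y faces flush. The spool is on top of the stool.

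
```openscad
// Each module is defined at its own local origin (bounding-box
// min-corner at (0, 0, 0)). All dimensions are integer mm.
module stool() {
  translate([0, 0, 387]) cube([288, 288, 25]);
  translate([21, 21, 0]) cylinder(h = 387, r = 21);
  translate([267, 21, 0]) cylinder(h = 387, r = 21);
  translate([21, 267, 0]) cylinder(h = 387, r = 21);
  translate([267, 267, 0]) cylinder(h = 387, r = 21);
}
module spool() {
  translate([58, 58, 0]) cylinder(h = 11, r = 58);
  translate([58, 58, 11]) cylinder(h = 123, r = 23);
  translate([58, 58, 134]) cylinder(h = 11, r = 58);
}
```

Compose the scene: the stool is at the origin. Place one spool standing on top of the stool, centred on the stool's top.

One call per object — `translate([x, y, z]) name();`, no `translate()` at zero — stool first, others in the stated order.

stool();
translate([86, 86, 412]) spool();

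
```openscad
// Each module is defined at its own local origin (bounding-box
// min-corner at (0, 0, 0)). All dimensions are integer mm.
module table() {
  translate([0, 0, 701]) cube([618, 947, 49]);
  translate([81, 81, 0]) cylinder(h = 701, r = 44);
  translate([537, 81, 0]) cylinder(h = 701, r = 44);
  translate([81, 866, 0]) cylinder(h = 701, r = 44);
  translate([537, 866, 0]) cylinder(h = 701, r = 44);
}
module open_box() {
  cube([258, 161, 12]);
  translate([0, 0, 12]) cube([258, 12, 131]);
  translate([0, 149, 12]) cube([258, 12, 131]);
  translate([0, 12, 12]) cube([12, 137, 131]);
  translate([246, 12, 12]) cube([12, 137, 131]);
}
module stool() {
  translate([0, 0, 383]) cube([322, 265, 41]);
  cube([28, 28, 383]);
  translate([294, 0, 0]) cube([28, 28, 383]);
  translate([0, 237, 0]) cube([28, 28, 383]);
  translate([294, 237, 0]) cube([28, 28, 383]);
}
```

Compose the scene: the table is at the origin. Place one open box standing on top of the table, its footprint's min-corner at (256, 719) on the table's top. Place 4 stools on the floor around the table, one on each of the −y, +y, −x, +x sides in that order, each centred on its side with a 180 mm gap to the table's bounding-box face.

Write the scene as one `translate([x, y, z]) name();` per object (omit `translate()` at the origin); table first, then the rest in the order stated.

table();
translate([256, 719, 750]) open_box();
translate([148, -445, 0]) stool();
translate([148, 1127, 0]) stool();
translate([-502, 341, 0]) stool();
translate([798, 341, 0]) stool();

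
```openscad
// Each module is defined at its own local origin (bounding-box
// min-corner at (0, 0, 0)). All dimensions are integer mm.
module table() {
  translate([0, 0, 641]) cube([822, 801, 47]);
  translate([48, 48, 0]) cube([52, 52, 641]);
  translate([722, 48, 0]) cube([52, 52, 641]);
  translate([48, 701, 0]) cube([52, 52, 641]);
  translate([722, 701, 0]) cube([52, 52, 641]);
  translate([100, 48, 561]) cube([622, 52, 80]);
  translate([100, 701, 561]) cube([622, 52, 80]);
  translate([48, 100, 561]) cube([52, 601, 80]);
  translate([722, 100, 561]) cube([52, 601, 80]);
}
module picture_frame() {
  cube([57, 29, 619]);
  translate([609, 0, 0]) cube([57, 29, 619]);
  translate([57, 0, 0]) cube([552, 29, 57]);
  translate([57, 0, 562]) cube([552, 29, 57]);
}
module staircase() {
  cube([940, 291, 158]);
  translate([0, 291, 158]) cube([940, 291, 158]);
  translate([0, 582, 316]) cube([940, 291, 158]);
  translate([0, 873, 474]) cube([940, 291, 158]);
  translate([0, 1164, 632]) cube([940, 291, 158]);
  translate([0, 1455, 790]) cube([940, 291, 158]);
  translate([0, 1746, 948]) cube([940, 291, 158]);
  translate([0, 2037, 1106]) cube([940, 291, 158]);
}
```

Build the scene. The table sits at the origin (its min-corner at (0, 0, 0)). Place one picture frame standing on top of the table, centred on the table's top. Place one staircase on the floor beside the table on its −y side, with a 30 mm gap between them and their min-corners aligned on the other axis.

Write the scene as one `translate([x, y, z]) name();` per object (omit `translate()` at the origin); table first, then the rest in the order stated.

table();
translate([78, 386, 688]) picture_frame();
translate([0, -2358, 0]) staircase();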